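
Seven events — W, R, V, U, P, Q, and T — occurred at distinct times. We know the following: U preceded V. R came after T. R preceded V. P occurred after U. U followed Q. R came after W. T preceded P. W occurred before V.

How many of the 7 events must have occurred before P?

Directly stated before P: T and U.
Q reaches P via Q → U → P.
No chain forces W (or any of the others) ahead of P.
That's Q, T, and U — 3 in all.

3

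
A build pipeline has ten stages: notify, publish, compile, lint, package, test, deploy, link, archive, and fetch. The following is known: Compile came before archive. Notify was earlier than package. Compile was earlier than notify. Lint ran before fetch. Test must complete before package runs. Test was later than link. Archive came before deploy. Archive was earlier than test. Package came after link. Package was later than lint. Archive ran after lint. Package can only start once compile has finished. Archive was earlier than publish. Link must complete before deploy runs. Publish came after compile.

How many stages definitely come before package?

Directly stated before package: compile, link, lint, notify, and test.
Archive reaches package via archive → test → package.
That's archive, compile, link, lint, notify, and test — 6 in all.

6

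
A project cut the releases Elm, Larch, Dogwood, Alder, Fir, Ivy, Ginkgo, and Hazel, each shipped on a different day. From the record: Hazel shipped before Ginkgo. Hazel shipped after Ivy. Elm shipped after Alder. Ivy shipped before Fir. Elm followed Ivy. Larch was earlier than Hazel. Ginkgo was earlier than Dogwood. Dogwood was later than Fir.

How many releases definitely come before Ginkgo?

3

Directly stated before Ginkgo: Hazel.
Ivy reaches Ginkgo via Ivy → Hazel → Ginkgo.
Larch reaches Ginkgo via Larch → Hazel → Ginkgo.
That's Hazel, Ivy, and Larch — 3 in all.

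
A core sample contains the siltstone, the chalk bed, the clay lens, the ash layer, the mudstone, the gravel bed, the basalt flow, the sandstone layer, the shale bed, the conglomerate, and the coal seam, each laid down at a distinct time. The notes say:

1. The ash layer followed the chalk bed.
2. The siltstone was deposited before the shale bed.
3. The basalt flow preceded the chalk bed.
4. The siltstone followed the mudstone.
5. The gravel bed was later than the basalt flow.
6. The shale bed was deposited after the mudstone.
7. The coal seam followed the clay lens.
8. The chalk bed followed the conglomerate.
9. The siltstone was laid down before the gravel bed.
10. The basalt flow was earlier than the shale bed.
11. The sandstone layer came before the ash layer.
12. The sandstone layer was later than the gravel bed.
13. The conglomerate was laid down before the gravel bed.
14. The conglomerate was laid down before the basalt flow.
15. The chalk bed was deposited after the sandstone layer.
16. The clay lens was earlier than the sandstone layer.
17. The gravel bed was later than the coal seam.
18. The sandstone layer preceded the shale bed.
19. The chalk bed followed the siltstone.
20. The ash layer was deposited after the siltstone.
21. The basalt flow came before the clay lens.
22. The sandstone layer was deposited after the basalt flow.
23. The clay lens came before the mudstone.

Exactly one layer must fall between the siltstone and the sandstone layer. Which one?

the gravel bed

Tracing the constraints gives the siltstone → the gravel bed → the sandstone layer, so the gravel bed sits after the siltstone and before the sandstone layer.
No other layer is forced both after the siltstone and before the sandstone layer.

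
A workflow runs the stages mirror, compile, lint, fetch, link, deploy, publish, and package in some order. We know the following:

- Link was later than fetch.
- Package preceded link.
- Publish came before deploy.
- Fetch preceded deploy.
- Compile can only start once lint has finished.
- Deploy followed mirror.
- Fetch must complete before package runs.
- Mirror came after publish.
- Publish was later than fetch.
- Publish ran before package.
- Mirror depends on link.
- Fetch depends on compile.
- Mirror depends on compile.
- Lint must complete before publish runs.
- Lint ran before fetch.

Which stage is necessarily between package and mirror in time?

link

Tracing the constraints gives package → link → mirror, so link sits after package and before mirror.
No other stage is forced both after package and before mirror.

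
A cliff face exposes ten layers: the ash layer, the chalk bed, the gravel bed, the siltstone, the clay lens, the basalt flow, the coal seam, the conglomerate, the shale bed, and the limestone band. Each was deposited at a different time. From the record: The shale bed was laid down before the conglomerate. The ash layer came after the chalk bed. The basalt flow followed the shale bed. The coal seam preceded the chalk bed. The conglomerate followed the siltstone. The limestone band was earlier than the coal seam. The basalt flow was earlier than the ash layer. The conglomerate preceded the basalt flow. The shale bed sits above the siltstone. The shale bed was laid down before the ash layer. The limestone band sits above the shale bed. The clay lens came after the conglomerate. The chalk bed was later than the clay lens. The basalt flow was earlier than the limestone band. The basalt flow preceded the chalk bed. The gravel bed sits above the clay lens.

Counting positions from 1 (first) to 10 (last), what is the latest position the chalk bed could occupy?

9

The chalk bed must come before the ash layer — 1 layer forced after it.
Everything else can be placed before the chalk bed in some valid order, so the chalk bed can sit as late as position 10 − 1 = 9.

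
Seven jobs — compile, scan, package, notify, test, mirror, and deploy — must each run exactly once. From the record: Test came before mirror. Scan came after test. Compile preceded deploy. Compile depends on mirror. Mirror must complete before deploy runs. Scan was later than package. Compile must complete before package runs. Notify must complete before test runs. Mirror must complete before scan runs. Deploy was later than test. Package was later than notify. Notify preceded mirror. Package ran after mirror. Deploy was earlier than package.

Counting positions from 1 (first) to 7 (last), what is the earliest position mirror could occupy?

3

Notify and test must both come before mirror — 2 forced predecessors.
Nothing else is forced ahead of mirror, so its earliest slot is position 2 + 1 = 3.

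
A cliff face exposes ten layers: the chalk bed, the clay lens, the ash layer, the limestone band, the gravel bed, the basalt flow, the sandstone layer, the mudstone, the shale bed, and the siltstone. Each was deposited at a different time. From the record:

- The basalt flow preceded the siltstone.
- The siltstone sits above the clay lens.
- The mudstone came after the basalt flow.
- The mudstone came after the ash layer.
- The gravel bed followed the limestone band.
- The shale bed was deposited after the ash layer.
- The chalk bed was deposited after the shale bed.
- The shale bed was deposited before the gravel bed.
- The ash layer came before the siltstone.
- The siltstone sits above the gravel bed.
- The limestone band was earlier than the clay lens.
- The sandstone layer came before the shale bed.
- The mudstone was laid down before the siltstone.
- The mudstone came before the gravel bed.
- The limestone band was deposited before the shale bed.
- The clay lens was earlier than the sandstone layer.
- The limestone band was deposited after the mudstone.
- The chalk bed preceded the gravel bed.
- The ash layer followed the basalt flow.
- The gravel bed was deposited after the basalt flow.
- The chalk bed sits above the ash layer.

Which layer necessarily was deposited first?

The basalt flow has a chain of constraints placing it before every other layer, so the basalt flow must be first.

the basalt flow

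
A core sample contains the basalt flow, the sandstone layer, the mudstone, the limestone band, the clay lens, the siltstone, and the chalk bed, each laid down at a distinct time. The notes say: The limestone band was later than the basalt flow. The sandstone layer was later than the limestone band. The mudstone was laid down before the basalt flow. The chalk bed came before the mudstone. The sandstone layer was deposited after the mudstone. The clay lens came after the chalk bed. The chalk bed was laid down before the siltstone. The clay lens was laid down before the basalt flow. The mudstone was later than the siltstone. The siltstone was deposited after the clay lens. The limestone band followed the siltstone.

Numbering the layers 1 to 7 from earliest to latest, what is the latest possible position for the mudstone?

4

The mudstone must come before the basalt flow, the limestone band, and the sandstone layer — 3 layers forced after it.
Everything else can be placed before the mudstone in some valid order, so the mudstone can sit as late as position 7 − 3 = 4.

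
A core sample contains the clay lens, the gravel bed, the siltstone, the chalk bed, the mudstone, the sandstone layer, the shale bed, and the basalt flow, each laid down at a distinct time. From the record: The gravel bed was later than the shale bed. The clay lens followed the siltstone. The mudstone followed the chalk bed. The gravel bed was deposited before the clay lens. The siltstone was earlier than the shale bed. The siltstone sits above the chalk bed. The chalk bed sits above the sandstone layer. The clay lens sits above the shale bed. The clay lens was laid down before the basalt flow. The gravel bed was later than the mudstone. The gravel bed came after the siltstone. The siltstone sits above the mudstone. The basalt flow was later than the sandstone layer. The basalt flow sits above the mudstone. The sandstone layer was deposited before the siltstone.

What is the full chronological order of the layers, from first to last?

the sandstone layer, the chalk bed, the mudstone, the siltstone, the shale bed, the gravel bed, the clay lens, the basalt flow

The constraints fix every adjacent pair, so only one ordering works:
the sandstone layer → the chalk bed → the mudstone → the siltstone → the shale bed → the gravel bed → the clay lens → the basalt flow.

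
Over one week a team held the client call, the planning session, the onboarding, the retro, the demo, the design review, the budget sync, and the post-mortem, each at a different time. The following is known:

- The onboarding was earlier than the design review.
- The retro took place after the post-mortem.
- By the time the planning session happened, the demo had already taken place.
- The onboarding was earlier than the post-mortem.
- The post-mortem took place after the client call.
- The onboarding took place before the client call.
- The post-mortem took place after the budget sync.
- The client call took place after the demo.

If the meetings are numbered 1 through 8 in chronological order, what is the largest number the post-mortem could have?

7

The post-mortem must come before the retro — 1 meeting forced after it.
Everything else can be placed before the post-mortem in some valid order, so the post-mortem can sit as late as position 8 − 1 = 7.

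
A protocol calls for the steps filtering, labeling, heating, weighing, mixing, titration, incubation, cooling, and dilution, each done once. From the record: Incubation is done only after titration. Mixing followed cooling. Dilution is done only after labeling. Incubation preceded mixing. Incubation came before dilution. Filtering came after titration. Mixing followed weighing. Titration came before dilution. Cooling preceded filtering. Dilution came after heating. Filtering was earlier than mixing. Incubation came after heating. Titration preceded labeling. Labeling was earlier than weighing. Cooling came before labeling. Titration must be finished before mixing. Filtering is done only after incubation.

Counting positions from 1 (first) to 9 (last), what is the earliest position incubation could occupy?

3

Heating and titration must both come before incubation — 2 forced predecessors.
Nothing else is forced ahead of incubation, so its earliest slot is position 2 + 1 = 3.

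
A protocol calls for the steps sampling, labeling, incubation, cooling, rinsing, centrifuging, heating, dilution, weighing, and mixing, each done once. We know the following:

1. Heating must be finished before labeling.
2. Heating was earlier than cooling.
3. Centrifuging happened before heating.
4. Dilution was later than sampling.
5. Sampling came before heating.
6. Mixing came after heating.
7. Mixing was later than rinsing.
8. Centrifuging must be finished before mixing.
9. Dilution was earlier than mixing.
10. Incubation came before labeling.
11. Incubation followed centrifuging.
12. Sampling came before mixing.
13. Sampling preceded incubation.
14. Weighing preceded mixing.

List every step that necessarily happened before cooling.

centrifuging, heating, sampling

Directly stated before cooling: heating.
Centrifuging reaches cooling via centrifuging → heating → cooling.
Sampling reaches cooling via sampling → heating → cooling.
No chain forces dilution (or any of the others) ahead of cooling.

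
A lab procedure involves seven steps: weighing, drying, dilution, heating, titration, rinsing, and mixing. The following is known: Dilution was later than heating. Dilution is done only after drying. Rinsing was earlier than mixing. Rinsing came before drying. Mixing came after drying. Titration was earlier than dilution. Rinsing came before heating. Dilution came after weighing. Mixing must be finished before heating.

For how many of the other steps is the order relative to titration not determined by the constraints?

Forced after titration: dilution.
That leaves drying, heating, mixing, rinsing, and weighing with no forced order relative to titration — 5.

5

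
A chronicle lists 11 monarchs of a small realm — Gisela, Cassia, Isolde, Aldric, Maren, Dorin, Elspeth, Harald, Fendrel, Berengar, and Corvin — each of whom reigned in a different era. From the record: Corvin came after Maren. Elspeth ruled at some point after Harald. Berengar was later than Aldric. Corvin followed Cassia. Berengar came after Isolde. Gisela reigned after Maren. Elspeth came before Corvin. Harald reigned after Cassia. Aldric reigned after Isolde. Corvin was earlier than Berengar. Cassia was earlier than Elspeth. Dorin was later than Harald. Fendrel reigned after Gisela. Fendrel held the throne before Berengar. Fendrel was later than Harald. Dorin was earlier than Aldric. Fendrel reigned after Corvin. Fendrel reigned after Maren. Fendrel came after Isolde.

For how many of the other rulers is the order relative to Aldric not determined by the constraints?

5

Forced before Aldric: Cassia, Dorin, Harald, and Isolde; forced after Aldric: Berengar.
That leaves Corvin, Elspeth, Fendrel, Gisela, and Maren with no forced order relative to Aldric — 5.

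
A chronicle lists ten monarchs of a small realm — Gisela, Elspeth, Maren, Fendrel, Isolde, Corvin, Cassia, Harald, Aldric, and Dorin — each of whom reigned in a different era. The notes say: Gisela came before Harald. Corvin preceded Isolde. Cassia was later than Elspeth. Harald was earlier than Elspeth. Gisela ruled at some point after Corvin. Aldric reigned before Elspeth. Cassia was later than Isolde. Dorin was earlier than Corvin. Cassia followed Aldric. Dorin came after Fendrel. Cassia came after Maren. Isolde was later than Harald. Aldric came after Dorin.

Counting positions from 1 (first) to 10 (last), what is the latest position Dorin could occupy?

Dorin must come before Aldric, Cassia, Corvin, Elspeth, Gisela, Harald, and Isolde — 7 rulers forced after them.
Everything else can be placed before Dorin in some valid order, so Dorin can sit as late as position 10 − 7 = 3.

3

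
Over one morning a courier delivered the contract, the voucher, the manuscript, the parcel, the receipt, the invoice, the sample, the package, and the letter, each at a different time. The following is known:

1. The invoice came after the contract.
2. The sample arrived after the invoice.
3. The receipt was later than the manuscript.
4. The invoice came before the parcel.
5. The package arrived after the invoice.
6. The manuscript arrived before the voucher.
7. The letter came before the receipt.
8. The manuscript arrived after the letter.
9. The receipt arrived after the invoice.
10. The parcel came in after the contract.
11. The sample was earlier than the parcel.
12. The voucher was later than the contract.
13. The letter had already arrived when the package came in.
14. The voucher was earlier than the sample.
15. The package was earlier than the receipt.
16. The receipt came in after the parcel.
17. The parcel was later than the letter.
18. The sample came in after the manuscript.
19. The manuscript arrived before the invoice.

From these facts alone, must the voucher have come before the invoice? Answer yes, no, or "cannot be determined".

cannot be determined

No chain of stated constraints runs from the voucher to the invoice, and none runs from the invoice to the voucher either.
So the relative order of the voucher and the invoice is not fixed by the given facts.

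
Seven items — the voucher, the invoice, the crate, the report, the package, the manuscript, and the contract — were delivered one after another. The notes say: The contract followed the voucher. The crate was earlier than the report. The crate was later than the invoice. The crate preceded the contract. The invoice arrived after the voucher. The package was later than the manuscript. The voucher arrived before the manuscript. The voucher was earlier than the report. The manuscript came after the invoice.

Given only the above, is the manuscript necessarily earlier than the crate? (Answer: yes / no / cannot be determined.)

cannot be determined

No chain of stated constraints runs from the manuscript to the crate, and none runs from the crate to the manuscript either.
So the relative order of the manuscript and the crate is not fixed by the given facts.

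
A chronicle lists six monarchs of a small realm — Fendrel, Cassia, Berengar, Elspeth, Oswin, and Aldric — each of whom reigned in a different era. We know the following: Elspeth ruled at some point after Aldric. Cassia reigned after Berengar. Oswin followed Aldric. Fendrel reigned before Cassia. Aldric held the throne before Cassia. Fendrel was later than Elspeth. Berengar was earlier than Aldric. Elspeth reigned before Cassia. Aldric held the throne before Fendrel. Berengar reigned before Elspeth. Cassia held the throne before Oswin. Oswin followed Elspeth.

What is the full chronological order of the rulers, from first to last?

Berengar, Aldric, Elspeth, Fendrel, Cassia, Oswin

The constraints fix every adjacent pair, so only one ordering works:
Berengar → Aldric → Elspeth → Fendrel → Cassia → Oswin.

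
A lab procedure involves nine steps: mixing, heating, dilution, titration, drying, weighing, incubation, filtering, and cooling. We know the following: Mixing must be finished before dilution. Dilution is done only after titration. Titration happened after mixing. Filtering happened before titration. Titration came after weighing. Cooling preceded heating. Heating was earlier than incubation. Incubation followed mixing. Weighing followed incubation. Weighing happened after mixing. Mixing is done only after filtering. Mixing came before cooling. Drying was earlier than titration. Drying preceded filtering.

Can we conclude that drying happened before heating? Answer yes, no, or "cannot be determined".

yes

Chain the constraints: drying → filtering → mixing → cooling → heating. Each link is directly stated, so drying comes before heating.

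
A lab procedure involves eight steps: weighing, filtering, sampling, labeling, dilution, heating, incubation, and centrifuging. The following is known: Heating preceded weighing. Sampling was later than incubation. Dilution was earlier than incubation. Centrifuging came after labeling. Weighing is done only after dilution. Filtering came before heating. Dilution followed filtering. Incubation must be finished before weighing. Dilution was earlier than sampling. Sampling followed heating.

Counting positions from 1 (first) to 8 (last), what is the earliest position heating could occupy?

2

Filtering must come before heating — 1 forced predecessor.
Nothing else is forced ahead of heating, so its earliest slot is position 1 + 1 = 2.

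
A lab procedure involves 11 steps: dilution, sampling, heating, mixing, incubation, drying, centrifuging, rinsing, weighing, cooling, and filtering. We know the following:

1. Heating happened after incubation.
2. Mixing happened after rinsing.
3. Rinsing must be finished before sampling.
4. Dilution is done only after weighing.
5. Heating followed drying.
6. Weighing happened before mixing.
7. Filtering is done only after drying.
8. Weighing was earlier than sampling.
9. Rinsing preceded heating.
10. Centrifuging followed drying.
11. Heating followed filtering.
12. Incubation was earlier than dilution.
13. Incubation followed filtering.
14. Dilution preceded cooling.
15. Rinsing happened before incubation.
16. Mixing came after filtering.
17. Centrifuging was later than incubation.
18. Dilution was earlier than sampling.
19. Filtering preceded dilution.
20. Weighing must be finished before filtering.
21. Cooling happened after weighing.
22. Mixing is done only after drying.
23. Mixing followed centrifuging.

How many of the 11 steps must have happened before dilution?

Directly stated before dilution: filtering, incubation, and weighing.
Drying reaches dilution via drying → filtering → dilution.
Rinsing reaches dilution via rinsing → incubation → dilution.
No chain forces sampling (or any of the others) ahead of dilution.
That's drying, filtering, incubation, rinsing, and weighing — 5 in all.

5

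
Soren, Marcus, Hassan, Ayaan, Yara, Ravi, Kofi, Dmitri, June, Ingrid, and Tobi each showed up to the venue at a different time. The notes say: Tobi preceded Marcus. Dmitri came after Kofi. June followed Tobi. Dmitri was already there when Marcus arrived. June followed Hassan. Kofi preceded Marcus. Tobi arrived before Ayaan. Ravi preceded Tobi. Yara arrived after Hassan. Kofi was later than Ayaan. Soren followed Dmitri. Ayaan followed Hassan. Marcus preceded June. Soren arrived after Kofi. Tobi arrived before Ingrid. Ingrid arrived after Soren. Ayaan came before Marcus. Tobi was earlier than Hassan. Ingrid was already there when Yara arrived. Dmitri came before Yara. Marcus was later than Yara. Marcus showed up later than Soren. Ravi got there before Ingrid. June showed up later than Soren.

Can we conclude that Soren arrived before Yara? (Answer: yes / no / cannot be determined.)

yes

Chain the constraints: Soren → Ingrid → Yara. Each link is directly stated, so Soren comes before Yara.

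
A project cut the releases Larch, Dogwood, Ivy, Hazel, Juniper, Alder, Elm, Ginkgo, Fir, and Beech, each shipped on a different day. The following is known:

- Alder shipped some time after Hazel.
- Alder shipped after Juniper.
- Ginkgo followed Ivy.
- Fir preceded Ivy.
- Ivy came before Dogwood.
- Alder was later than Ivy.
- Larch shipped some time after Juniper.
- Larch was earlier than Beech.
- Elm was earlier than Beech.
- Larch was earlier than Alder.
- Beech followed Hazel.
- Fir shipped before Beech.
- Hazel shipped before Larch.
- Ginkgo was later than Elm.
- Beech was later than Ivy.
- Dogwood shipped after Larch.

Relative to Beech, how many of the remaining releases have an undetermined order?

Forced before Beech: Elm, Fir, Hazel, Ivy, Juniper, and Larch.
That leaves Alder, Dogwood, and Ginkgo with no forced order relative to Beech — 3.

3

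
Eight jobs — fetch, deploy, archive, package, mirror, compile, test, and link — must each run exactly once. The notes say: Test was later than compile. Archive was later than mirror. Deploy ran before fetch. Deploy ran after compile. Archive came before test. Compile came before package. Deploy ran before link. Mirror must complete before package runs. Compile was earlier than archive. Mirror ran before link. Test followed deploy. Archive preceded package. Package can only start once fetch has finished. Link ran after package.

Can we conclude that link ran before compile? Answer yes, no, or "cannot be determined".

no

Tracing the constraints gives compile → deploy → link, so compile must come before link.
That means link cannot be before compile.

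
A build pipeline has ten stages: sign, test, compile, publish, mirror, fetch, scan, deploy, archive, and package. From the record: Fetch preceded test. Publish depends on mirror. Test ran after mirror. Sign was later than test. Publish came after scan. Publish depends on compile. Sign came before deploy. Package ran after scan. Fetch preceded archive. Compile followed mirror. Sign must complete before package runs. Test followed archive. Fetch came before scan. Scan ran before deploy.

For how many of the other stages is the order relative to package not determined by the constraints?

3

Forced before package: archive, fetch, mirror, scan, sign, and test.
That leaves compile, deploy, and publish with no forced order relative to package — 3.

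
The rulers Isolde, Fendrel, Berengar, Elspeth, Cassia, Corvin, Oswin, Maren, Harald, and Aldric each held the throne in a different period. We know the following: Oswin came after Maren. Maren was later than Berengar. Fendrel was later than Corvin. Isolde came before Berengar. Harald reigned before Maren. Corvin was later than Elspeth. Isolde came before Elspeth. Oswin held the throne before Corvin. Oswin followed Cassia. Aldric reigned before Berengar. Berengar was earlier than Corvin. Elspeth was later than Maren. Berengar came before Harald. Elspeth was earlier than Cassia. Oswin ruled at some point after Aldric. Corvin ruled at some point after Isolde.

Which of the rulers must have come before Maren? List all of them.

Directly stated before Maren: Berengar and Harald.
Aldric reaches Maren via Aldric → Berengar → Maren.
Isolde reaches Maren via Isolde → Berengar → Maren.
No chain forces Fendrel (or any of the others) ahead of Maren.

Aldric, Berengar, Harald, Isolde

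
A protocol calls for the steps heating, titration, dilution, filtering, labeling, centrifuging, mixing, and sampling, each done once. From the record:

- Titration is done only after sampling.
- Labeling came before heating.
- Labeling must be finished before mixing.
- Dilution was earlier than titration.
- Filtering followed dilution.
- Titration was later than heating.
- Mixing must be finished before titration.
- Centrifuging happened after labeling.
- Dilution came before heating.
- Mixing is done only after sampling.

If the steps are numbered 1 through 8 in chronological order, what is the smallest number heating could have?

3

Dilution and labeling must both come before heating — 2 forced predecessors.
Nothing else is forced ahead of heating, so its earliest slot is position 2 + 1 = 3.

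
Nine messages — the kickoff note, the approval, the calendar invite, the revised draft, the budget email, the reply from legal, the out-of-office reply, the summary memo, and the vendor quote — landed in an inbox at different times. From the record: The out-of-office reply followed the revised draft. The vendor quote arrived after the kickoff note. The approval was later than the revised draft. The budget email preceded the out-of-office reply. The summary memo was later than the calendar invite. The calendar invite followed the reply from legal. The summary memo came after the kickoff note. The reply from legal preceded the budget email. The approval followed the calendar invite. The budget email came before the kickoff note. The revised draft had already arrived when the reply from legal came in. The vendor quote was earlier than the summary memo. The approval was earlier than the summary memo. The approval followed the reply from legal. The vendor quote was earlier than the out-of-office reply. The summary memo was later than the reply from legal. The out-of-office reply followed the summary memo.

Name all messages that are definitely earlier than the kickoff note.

the budget email, the reply from legal, the revised draft

Directly stated before the kickoff note: the budget email.
The reply from legal reaches the kickoff note via the reply from legal → the budget email → the kickoff note.
The revised draft reaches the kickoff note via the revised draft → the reply from legal → the budget email → the kickoff note.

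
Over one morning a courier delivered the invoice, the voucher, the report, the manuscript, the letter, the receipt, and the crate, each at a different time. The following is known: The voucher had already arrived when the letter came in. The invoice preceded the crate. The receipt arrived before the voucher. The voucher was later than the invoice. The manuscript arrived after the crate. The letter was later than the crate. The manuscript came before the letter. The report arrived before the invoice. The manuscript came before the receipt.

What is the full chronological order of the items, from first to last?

The constraints fix every adjacent pair, so only one ordering works:
the report → the invoice → the crate → the manuscript → the receipt → the voucher → the letter.

the report, the invoice, the crate, the manuscript, the receipt, the voucher, the letter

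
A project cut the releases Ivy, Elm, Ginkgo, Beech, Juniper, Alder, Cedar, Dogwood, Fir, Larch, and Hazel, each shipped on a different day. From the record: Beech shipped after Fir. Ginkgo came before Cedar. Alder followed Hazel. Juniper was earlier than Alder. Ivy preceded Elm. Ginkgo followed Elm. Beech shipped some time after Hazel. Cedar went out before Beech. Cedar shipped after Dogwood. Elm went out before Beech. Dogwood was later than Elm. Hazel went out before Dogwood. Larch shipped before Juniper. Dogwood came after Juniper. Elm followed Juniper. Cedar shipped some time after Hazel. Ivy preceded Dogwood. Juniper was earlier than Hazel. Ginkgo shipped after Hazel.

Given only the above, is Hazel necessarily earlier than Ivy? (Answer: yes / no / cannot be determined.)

cannot be determined

No chain of stated constraints runs from Hazel to Ivy, and none runs from Ivy to Hazel either.
So the relative order of Hazel and Ivy is not fixed by the given facts.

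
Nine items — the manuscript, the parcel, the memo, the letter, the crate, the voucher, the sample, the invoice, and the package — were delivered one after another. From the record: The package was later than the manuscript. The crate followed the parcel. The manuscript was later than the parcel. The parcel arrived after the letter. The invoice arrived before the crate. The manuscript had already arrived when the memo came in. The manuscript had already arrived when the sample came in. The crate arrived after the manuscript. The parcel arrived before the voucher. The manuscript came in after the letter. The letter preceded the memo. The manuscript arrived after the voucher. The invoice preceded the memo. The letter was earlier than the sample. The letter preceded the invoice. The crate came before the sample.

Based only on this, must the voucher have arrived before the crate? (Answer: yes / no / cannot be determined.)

Chain the constraints: the voucher → the manuscript → the crate. Each link is directly stated, so the voucher comes before the crate.

yes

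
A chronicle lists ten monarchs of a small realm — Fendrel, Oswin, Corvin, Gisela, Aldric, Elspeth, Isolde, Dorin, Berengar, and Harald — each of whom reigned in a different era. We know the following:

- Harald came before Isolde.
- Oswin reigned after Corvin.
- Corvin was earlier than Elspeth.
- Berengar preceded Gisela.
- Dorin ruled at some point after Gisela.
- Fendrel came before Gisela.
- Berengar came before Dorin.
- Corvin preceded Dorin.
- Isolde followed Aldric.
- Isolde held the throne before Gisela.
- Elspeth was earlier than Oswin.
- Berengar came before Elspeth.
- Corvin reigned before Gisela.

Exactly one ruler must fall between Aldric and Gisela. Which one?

Tracing the constraints gives Aldric → Isolde → Gisela, so Isolde sits after Aldric and before Gisela.
No other ruler is forced both after Aldric and before Gisela.

Isolde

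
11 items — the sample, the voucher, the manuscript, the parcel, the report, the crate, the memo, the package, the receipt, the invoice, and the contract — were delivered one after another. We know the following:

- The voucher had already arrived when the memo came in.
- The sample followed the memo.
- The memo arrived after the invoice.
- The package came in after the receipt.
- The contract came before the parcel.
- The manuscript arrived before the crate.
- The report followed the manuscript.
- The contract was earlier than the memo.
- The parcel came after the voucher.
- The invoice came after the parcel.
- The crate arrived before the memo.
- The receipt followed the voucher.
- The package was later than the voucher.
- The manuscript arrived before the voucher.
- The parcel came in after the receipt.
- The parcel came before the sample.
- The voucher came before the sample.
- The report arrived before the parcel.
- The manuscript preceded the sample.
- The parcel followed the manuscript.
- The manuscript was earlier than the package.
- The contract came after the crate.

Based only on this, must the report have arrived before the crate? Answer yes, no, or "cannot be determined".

No chain of stated constraints runs from the report to the crate, and none runs from the crate to the report either.
So the relative order of the report and the crate is not fixed by the given facts.

cannot be determined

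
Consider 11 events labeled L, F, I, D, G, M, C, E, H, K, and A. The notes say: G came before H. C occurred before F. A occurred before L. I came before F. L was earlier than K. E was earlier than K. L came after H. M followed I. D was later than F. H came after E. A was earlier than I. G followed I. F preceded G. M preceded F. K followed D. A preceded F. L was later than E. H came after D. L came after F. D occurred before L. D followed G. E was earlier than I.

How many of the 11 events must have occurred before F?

5

Directly stated before F: A, C, I, and M.
E reaches F via E → I → F.
That's A, C, E, I, and M — 5 in all.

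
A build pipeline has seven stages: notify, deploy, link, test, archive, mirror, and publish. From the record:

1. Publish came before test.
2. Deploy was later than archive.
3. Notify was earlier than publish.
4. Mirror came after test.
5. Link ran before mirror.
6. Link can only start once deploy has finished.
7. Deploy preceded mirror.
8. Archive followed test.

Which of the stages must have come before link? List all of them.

Directly stated before link: deploy.
Archive reaches link via archive → deploy → link.
Notify reaches link via notify → publish → test → archive → deploy → link.
Publish reaches link via publish → test → archive → deploy → link.
Likewise test reaches link by chaining the stated constraints.

archive, deploy, notify, publish, test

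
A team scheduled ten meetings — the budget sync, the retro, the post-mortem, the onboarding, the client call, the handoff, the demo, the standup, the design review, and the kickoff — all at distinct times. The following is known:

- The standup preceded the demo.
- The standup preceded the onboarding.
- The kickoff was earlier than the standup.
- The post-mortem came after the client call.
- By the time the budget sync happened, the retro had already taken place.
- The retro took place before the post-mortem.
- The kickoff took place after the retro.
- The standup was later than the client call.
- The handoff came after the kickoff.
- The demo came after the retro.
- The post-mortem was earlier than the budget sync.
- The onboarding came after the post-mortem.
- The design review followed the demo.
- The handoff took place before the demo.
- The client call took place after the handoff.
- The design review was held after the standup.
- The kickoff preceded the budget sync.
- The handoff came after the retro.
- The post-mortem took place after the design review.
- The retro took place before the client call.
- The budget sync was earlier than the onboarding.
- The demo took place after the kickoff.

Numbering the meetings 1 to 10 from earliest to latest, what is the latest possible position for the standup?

5

The standup must come before the budget sync, the demo, the design review, the onboarding, and the post-mortem — 5 meetings forced after it.
Everything else can be placed before the standup in some valid order, so the standup can sit as late as position 10 − 5 = 5.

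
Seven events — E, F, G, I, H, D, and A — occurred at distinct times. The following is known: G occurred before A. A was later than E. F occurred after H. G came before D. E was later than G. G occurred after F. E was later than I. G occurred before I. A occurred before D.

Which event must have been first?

H has a chain of constraints placing it before every other event, so H must be first.

H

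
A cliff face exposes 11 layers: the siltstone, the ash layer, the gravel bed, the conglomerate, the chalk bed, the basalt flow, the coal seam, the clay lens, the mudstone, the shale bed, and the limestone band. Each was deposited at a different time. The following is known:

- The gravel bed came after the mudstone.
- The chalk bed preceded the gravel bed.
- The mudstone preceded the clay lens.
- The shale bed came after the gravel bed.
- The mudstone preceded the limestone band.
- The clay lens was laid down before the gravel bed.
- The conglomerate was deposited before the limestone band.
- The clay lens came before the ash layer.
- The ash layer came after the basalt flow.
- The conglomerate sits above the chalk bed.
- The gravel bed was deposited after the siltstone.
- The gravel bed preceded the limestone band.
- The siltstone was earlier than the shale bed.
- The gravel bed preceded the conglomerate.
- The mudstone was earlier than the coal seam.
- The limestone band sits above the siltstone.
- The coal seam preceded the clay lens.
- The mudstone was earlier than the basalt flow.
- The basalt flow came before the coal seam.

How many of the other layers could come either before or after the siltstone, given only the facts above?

6

Forced after the siltstone: the conglomerate, the gravel bed, the limestone band, and the shale bed.
That leaves the ash layer, the basalt flow, the chalk bed, the clay lens, the coal seam, and the mudstone with no forced order relative to the siltstone — 6.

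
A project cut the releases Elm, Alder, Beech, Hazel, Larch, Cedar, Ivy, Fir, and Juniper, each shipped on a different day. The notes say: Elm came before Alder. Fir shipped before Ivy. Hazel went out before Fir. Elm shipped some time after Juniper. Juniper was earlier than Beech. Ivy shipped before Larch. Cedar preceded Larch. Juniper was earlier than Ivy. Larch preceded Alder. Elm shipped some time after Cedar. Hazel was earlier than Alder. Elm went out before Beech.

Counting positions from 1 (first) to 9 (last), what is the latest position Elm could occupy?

7

Elm must come before Alder and Beech — 2 releases forced after it.
Everything else can be placed before Elm in some valid order, so Elm can sit as late as position 9 − 2 = 7.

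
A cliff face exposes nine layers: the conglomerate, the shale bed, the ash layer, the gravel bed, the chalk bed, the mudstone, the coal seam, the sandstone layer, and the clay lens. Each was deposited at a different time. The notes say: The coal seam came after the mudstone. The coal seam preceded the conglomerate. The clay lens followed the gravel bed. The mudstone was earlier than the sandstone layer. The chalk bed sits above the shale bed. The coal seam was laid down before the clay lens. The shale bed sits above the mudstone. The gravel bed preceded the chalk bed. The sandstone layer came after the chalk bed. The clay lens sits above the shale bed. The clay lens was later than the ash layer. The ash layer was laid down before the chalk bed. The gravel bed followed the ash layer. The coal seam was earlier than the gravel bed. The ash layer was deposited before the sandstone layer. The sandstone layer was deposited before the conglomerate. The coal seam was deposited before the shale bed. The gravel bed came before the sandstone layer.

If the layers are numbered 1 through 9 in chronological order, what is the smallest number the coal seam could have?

The mudstone must come before the coal seam — 1 forced predecessor.
Nothing else is forced ahead of the coal seam, so its earliest slot is position 1 + 1 = 2.

2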